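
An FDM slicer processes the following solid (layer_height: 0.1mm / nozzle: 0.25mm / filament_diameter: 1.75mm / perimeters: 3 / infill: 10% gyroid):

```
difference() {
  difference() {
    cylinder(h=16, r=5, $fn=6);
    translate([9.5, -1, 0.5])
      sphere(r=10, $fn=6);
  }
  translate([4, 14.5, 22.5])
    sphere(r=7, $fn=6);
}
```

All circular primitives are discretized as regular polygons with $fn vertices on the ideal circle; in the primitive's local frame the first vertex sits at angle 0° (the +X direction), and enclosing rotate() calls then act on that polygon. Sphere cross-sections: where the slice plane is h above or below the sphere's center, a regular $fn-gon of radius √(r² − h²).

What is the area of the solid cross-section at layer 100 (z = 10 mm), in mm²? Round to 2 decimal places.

64.95 mm²

At z = 10 mm: the r=5 cylinder gives a regular 6-gon of circumradius 5 (constant along its height) (area = (6/2)·5.000²·sin(360°/6) = 64.95 mm²); the r=10 sphere at (9.5, -1) slices to a regular 6-gon of circumradius 3.122 (√(r²−h²) with h=9.5 from center) (area = (6/2)·3.122²·sin(360°/6) = 25.33 mm²); Taking the first minus the rest: starting from the r=5 cylinder (64.95 mm²), the r=10 sphere at (9.5, -1) misses the remaining region (no effect) — area = 64.95 mm²; the sphere at (4, 14.5) is not intersected at this z (|z−center|=12.500 > r=7); After the difference (first − rest): none of the subtracted shapes is present at this height, so the result so far is unchanged — area = 64.95 mm². Overall, the cross-section is a single solid region. Net area = 64.95 mm².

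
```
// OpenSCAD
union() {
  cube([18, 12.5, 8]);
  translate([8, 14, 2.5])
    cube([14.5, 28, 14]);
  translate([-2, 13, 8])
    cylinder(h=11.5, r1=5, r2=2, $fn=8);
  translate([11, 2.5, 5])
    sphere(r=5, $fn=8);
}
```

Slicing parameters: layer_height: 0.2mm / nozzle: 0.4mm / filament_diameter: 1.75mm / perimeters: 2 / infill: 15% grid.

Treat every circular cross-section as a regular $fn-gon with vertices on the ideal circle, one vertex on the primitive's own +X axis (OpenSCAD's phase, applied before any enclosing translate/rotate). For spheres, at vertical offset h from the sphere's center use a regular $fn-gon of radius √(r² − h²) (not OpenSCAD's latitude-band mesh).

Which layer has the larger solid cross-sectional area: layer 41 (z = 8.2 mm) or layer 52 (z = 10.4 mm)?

layer 41 (z = 8.2 mm)

Layer 41 (z = 8.2): the cube is absent (z outside [0, 8]); the cube at (8, 14) is present — its section is the full 14.5×28 rectangle (area 406.00 mm²); the cone at (-2, 13) (r1=5→r2=2) has section circumradius 4.948 here — a regular 8-gon (area = (8/2)·4.948²·sin(360°/8) = 69.24 mm²); the sphere at (11, 2.5): section is a regular 8-gon, circumradius = √(r²−h²) = √(5²−3.2²) = 3.842 (area = (8/2)·3.842²·sin(360°/8) = 41.75 mm²); Taking the union: the 3 present regions are separate (no shared area or edge), so areas and boundary lengths simply add and each stays a separate island — area = 516.99 mm². So its area = 516.99 mm². Layer 52 (z = 10.4): the cube is absent (z outside [0, 8]); the cube at (8, 14) is present — its section is the full 14.5×28 rectangle (area 406.00 mm²); the cone at (-2, 13) contributes a regular 8-gon of circumradius 4.374 (interpolated between r1=5 and r2=2 at t=0.209) (area = (8/2)·4.374²·sin(360°/8) = 54.11 mm²); the sphere at (11, 2.5) is not intersected at this z (|z−center|=5.400 > r=5); Taking the union: the 2 present regions are separate (no shared area or edge), so areas and boundary lengths simply add and each stays a separate island — area = 460.11 mm². So its area = 460.11 mm². Layer 41 is larger (516.99 vs 460.11 mm²).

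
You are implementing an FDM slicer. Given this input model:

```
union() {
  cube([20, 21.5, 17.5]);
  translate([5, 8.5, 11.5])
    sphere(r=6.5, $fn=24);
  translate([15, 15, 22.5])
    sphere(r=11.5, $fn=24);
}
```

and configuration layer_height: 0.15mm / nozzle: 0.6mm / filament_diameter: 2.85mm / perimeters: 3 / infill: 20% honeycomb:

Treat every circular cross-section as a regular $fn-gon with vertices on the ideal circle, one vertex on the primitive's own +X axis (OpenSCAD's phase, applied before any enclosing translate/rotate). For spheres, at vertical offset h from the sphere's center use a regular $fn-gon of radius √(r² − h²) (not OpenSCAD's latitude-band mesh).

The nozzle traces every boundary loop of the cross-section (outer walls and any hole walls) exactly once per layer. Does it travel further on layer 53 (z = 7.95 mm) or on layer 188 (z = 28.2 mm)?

layer 53 (z = 7.95 mm)

Layer 53 (z = 7.95): the 20×21.5 cube contributes its full rectangle (perimeter 83.00 mm); the r=6.5 sphere at (5, 8.5) contributes a regular 24-gon of circumradius √(6.5²−3.55²) = 5.445 (perimeter = 2·24·5.445·sin(180°/24) = 34.11 mm); the sphere at (15, 15) does not reach this height (|z−center|=14.550 > r=11.5); Combining (union): the regions partially overlap (shared area 90.92 mm²), so the edge portions inside another operand are dropped and the merged outline is re-measured after clipping — boundary = 83.13 mm. So its perimeter = 83.13 mm. Layer 188 (z = 28.2): the cube is not intersected at this z (z outside [0, 17.5]); the sphere at (5, 8.5) does not reach this height (|z−center|=16.700 > r=6.5); the r=11.5 sphere at (15, 15) contributes a regular 24-gon of circumradius √(11.5²−5.7²) = 9.988 (perimeter = 2·24·9.988·sin(180°/24) = 62.58 mm); Merging all regions: only the r=11.5 sphere at (15, 15) is present, so the union is just that shape — boundary = 62.58 mm. So its perimeter = 62.58 mm. Layer 53 is larger (83.13 vs 62.58 mm).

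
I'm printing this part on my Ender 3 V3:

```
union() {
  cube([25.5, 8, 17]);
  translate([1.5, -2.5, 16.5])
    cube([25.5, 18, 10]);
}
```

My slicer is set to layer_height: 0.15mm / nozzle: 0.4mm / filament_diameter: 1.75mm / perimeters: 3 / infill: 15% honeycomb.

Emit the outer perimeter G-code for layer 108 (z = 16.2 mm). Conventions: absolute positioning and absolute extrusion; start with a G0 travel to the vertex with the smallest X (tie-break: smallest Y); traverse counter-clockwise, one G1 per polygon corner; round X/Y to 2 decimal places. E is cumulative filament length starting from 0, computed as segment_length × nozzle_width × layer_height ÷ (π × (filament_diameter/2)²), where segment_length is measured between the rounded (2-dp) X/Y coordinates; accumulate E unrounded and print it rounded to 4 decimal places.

G0 X0.00 Y0.00 Z16.20
G1 X25.50 Y0.00 E0.6361
G1 X25.50 Y8.00 E0.8357
G1 X0.00 Y8.00 E1.4718
G1 X0.00 Y0.00 E1.6713

At z = 16.2 mm: the cube (footprint 25.5×8) is included at this height; the cube at (1.5, -2.5) is absent (z outside [16.5, 26.5]); Taking the union: only the 25.5×8 cube is present, so the union is just that shape — 1 connected region. The outline is a single polygon with 4 vertices. Extrusion per mm of travel: 0.4 × 0.15 / (π × 0.875²) = 0.024945. Accumulating E over each segment gives final E = 1.6713.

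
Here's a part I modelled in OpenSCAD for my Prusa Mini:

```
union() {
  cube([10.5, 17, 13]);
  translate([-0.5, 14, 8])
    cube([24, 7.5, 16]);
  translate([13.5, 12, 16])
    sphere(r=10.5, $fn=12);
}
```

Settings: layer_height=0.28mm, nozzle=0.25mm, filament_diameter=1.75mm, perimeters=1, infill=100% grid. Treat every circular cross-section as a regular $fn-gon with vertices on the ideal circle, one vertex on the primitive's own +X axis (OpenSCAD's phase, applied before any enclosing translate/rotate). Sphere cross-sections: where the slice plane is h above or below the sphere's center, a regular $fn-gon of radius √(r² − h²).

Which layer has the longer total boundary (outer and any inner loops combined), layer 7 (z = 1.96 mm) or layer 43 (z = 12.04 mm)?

Layer 7 (z = 1.96): the cube (footprint 10.5×17) is included at this height (perimeter 55.00 mm); the cube at (-0.5, 14) is not intersected at this z (z outside [8, 24]); the sphere at (13.5, 12) does not reach this height (|z−center|=14.040 > r=10.5); Taking the union: only the 10.5×17 cube is present, so the union is just that shape — boundary = 55.00 mm. So its perimeter = 55.00 mm. Layer 43 (z = 12.04): the 10.5×17 cube contributes its full rectangle (perimeter 55.00 mm); the cube at (-0.5, 14) is present — its section is the full 24×7.5 rectangle (perimeter 63.00 mm); the r=10.5 sphere at (13.5, 12) slices to a regular 12-gon of circumradius 9.725 (√(r²−h²) with h=3.96 from center) (perimeter = 2·12·9.725·sin(180°/12) = 60.41 mm); Combining (union): the regions partially overlap (shared area 191.21 mm²), so the edge portions inside another operand are dropped and the merged outline is re-measured after clipping — boundary = 88.23 mm. So its perimeter = 88.23 mm. Layer 43 is larger (88.23 vs 55.00 mm).

layer 43 (z = 12.04 mm)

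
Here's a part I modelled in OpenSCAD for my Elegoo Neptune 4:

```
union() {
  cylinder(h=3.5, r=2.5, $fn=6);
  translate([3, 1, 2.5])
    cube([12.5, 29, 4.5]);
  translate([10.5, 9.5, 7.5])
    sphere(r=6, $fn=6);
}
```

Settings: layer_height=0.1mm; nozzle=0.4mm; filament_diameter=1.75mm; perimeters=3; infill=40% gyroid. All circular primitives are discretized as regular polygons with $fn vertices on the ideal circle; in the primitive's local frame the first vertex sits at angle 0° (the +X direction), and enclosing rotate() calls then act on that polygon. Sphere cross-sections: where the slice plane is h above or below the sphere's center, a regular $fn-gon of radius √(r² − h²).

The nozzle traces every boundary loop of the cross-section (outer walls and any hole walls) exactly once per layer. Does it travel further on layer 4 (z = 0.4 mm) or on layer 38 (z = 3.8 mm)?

layer 38 (z = 3.8 mm)

Layer 4 (z = 0.4): the r=2.5 cylinder contributes a regular 6-gon of circumradius 2.5 (perimeter = 2·6·2.500·sin(180°/6) = 15.00 mm); the cube at (3, 1) is not intersected at this z (z outside [2.5, 7]); the sphere at (10.5, 9.5) is absent (|z−center|=7.100 > r=6); Combining (union): only the r=2.5 cylinder is present, so the union is just that shape — boundary = 15.00 mm. So its perimeter = 15.00 mm. Layer 38 (z = 3.8): the cylinder does not reach this height (z outside [0, 3.5]); the cube at (3, 1) is present — its section is the full 12.5×29 rectangle (perimeter 83.00 mm); the r=6 sphere at (10.5, 9.5) slices to a regular 6-gon of circumradius 4.723 (√(r²−h²) with h=3.7 from center) (perimeter = 2·6·4.723·sin(180°/6) = 28.34 mm); Combining (union): the r=6 sphere at (10.5, 9.5) lies entirely inside the 12.5×29 cube at (3, 1), so the union is just the 12.5×29 cube at (3, 1) — boundary = 83.00 mm. So its perimeter = 83.00 mm. Layer 38 is larger (83.00 vs 15.00 mm).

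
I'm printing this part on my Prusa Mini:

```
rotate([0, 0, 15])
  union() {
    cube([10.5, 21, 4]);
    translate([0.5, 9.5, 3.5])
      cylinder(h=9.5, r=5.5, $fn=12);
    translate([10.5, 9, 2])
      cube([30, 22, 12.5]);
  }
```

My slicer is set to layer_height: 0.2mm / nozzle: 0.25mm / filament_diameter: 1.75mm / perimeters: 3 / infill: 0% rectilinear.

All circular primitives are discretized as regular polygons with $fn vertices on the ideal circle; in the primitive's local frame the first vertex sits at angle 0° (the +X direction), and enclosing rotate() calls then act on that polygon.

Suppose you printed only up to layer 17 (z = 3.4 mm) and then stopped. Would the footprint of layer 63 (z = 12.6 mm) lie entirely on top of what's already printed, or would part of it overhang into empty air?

part overhangs

Compare the two slices. At z = 3.4: the cube is present — its section is the full 10.5×21 rectangle (area 220.50 mm²); the cylinder at (0.5, 9.5) does not reach this height (z outside [3.5, 13]); the cube at (10.5, 9) (footprint 30×22) is included at this height (area 660.00 mm²); Merging all regions: the 2 present regions share edge segments without overlapping in area, so areas simply add but the touching pieces fuse into one outline (the shared edge portions become interior and drop out of the boundary) — area = 880.50 mm²; (rotated 15° about Z; rotation is an isometry so areas/perimeters/island counts are preserved). At z = 12.6: the cube is absent (z outside [0, 4]); the r=5.5 cylinder at (0.5, 9.5) gives a regular 12-gon of circumradius 5.5 (constant along its height) (area = (12/2)·5.500²·sin(360°/12) = 90.75 mm²); the cube at (10.5, 9) is present — its section is the full 30×22 rectangle (area 660.00 mm²); Combining (union): the 2 present regions are separate (no shared area or edge), so areas and boundary lengths simply add and each stays a separate island — area = 750.75 mm²; (rotated 15° about Z; rotation is an isometry so areas/perimeters/island counts are preserved). Checking containment: at z = 12.6 the cross-section extends beyond the z = 3.4 cross-section by about 39.94 mm².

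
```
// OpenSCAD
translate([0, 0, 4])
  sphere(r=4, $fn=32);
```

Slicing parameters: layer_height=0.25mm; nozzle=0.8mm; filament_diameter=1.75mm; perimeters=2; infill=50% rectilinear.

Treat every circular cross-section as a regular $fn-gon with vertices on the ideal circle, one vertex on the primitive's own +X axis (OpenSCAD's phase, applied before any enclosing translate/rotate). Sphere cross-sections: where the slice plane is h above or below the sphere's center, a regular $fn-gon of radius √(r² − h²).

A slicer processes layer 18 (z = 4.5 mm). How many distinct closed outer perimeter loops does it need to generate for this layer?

1

At z = 4.5 mm: the r=4 sphere slices to a regular 32-gon of circumradius 3.969 (√(r²−h²) with h=0.5 from center). The result has 1 disconnected region.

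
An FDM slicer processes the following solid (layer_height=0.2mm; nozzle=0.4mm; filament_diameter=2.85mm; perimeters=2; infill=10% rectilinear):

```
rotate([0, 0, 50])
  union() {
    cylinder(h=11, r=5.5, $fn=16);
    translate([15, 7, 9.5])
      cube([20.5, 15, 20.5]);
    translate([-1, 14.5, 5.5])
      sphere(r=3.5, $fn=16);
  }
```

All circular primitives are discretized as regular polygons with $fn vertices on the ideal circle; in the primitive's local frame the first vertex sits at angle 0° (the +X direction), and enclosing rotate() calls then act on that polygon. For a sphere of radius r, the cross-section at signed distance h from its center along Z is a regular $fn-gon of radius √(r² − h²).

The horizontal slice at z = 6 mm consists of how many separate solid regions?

At z = 6 mm: the cylinder: section is a regular 16-gon, circumradius r=5.5; the cube at (15, 7) is absent (z outside [9.5, 30]); the sphere at (-1, 14.5): section is a regular 16-gon, circumradius = √(r²−h²) = √(3.5²−0.5²) = 3.464; Merging all regions: the 2 present regions are separate (no shared area or edge), so areas and boundary lengths simply add and each stays a separate island — 2 connected regions; (rotated 50° about Z; rotation is an isometry so areas/perimeters/island counts are preserved). The result has 2 disconnected regions.

2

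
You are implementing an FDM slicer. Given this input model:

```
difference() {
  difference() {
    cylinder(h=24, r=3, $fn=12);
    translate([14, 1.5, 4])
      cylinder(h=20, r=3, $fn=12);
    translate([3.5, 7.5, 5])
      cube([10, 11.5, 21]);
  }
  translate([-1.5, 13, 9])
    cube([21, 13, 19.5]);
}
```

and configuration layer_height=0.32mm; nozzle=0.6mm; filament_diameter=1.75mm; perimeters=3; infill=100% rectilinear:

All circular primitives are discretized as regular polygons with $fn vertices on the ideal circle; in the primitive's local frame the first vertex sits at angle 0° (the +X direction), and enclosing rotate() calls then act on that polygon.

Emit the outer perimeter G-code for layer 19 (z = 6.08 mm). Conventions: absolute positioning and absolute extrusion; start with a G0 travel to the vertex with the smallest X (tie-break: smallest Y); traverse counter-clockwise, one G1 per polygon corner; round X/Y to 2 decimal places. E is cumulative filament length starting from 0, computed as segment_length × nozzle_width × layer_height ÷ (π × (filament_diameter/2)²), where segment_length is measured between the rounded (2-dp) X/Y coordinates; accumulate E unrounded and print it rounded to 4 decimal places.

G0 X-3.00 Y0.00 Z6.08
G1 X-2.60 Y-1.50 E0.1239
G1 X-1.50 Y-2.60 E0.2481
G1 X0.00 Y-3.00 E0.3720
G1 X1.50 Y-2.60 E0.4959
G1 X2.60 Y-1.50 E0.6201
G1 X3.00 Y0.00 E0.7440
G1 X2.60 Y1.50 E0.8680
G1 X1.50 Y2.60 E0.9921
G1 X0.00 Y3.00 E1.1161
G1 X-1.50 Y2.60 E1.2400
G1 X-2.60 Y1.50 E1.3642
G1 X-3.00 Y0.00 E1.4881

At z = 6.08 mm: the cylinder: section is a regular 12-gon, circumradius r=3; the r=3 cylinder at (14, 1.5) gives a regular 12-gon of circumradius 3 (constant along its height); the 10×11.5 cube at (3.5, 7.5) contributes its full rectangle; Subtracting the remaining from the first: starting from the r=3 cylinder, the r=3 cylinder at (14, 1.5) misses the remaining region (no effect); the 10×11.5 cube at (3.5, 7.5) misses the remaining region (no effect) — 1 connected region; the cube at (-1.5, 13) does not reach this height (z outside [9, 28.5]); Subtracting the remaining from the first: none of the subtracted shapes is present at this height, so that combined region is unchanged — 1 connected region. The outline is a single polygon with 12 vertices. Extrusion per mm of travel: 0.6 × 0.32 / (π × 0.875²) = 0.079824. Accumulating E over each segment gives final E = 1.4881.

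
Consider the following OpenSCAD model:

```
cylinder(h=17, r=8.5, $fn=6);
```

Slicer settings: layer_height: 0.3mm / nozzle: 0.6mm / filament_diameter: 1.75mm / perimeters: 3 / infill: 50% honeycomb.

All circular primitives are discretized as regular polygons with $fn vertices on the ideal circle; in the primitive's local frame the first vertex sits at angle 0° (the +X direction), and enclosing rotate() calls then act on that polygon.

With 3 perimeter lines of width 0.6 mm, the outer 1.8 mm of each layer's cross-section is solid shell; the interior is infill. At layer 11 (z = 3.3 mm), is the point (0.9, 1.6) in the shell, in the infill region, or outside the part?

At z = 3.3 mm: the r=8.5 cylinder contributes a regular 6-gon of circumradius 8.5. Overall, the cross-section is a single solid region. The nearest boundary edge runs (4.25, 7.36)→(-4.25, 7.36); distance from the point to it = 5.76 mm. The point is inside the cross-section and 5.76 mm from the nearest boundary — more than the 1.8 mm shell width (3 × 0.6), so it's in the infill interior.

infill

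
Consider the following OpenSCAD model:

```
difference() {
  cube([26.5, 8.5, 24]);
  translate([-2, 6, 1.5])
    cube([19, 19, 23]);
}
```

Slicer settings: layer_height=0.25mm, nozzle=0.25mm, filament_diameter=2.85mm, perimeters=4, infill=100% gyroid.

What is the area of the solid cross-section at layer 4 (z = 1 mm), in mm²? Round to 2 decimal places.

At z = 1 mm: the 26.5×8.5 cube contributes its full rectangle (area 225.25 mm²); the cube at (-2, 6) is absent (z outside [1.5, 24.5]); After the difference (first − rest): none of the subtracted shapes is present at this height, so the 26.5×8.5 cube is unchanged — area = 225.25 mm². Overall, the cross-section is a single solid region. Net area = 225.25 mm².

225.25 mm²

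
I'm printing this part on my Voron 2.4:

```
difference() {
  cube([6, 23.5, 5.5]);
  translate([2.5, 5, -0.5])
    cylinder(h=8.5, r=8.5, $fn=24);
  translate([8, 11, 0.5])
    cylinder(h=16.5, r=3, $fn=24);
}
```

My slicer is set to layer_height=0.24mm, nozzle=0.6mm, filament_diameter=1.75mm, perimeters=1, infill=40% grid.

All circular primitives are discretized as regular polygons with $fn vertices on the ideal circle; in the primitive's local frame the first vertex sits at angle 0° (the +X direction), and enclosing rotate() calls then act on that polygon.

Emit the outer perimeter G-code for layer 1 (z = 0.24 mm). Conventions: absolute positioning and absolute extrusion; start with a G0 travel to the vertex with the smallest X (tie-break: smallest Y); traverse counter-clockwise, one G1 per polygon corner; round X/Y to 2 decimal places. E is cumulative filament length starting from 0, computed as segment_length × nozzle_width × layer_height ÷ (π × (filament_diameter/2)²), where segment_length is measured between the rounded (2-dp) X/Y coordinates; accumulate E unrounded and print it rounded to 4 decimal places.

G0 X0.00 Y13.09 Z0.24
G1 X0.30 Y13.21 E0.0193
G1 X2.50 Y13.50 E0.1522
G1 X4.70 Y13.21 E0.2850
G1 X6.00 Y12.67 E0.3693
G1 X6.00 Y23.50 E1.0177
G1 X0.00 Y23.50 E1.3769
G1 X0.00 Y13.09 E2.0001

At z = 0.24 mm: the cube (footprint 6×23.5) is included at this height; the cylinder at (2.5, 5): section is a regular 24-gon, circumradius r=8.5; the cylinder at (8, 11) does not reach this height (z outside [0.5, 17]); After the difference (first − rest): starting from the 6×23.5 cube, the r=8.5 cylinder at (2.5, 5) partially overlaps it — only the 79.53 mm² overlap (of its 224.40 mm²) is removed, clipping the outline — 1 connected region. The outline is a single polygon with 7 vertices. Extrusion per mm of travel: 0.6 × 0.24 / (π × 0.875²) = 0.059868. Accumulating E over each segment gives final E = 2.0001.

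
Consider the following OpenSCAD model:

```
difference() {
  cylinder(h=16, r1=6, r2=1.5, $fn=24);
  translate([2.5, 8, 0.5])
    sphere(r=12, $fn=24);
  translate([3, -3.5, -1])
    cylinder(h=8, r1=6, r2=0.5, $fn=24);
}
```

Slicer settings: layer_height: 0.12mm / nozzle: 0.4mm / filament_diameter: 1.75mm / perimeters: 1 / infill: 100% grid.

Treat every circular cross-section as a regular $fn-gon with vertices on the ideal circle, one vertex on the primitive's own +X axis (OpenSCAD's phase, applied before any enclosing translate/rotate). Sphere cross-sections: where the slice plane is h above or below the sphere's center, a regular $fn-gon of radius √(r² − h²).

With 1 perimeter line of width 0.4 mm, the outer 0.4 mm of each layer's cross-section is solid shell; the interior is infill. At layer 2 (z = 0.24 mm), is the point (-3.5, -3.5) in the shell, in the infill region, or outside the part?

At z = 0.24 mm: the cone contributes a regular 24-gon of circumradius 5.933 (interpolated between r1=6 and r2=1.5 at t=0.015); the r=12 sphere at (2.5, 8) slices to a regular 24-gon of circumradius 11.997 (√(r²−h²) with h=0.26 from center); the cone at (3, -3.5) contributes a regular 24-gon of circumradius 5.147 (interpolated between r1=6 and r2=0.5 at t=0.155); Subtracting the remaining from the first: starting from the cone, the r=12 sphere at (2.5, 8) partially overlaps it — only the 89.98 mm² overlap (of its 447.03 mm²) is removed, clipping the outline; the cone at (3, -3.5) partially overlaps it — only the 11.13 mm² overlap (of its 82.29 mm²) is removed, clipping the outline — 1 connected region. Overall, the cross-section is a single solid region. The nearest boundary edge runs (-2.97, -5.14)→(-4.19, -4.19); distance from the point to it = 0.97 mm. The point is inside the cross-section and 0.97 mm from the nearest boundary — more than the 0.4 mm shell width (1 × 0.4), so it's in the infill interior.

infill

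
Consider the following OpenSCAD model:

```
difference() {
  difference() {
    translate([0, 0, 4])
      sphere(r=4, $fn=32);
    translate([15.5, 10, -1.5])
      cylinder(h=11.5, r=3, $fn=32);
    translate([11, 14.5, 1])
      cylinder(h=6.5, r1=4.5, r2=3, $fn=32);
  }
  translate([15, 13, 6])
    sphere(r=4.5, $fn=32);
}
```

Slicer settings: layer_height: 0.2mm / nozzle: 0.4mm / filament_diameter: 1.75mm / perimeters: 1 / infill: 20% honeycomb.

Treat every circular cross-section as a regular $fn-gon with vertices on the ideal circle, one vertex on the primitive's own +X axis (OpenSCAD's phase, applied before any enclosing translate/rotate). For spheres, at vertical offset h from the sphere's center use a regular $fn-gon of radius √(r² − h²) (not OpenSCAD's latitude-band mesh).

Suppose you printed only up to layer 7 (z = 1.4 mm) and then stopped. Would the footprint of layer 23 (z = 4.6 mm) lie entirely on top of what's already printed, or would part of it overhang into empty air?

part overhangs

Compare the two slices. At z = 1.4: the r=4 sphere slices to a regular 32-gon of circumradius 3.040 (√(r²−h²) with h=2.6 from center) (area = (32/2)·3.040²·sin(360°/32) = 28.84 mm²); the r=3 cylinder at (15.5, 10) contributes a regular 32-gon of circumradius 3 (area = (32/2)·3.000²·sin(360°/32) = 28.09 mm²); the cone at (11, 14.5) (r1=4.5→r2=3) has section circumradius 4.408 here — a regular 32-gon (area = (32/2)·4.408²·sin(360°/32) = 60.64 mm²); Subtracting the remaining from the first: starting from the r=4 sphere (28.84 mm²), the r=3 cylinder at (15.5, 10) misses the remaining region (no effect); the cone at (11, 14.5) misses the remaining region (no effect) — area = 28.84 mm²; the sphere at (15, 13) is not intersected at this z (|z−center|=4.600 > r=4.5); Taking the first minus the rest: none of the subtracted shapes is present at this height, so the result so far is unchanged — area = 28.84 mm². At z = 4.6: the sphere: section is a regular 32-gon, circumradius = √(r²−h²) = √(4²−0.6²) = 3.955 (area = (32/2)·3.955²·sin(360°/32) = 48.82 mm²); the r=3 cylinder at (15.5, 10) contributes a regular 32-gon of circumradius 3 (area = (32/2)·3.000²·sin(360°/32) = 28.09 mm²); the cone at (11, 14.5) (r1=4.5→r2=3) has section circumradius 3.669 here — a regular 32-gon (area = (32/2)·3.669²·sin(360°/32) = 42.02 mm²); After the difference (first − rest): starting from the r=4 sphere (48.82 mm²), the r=3 cylinder at (15.5, 10) misses the remaining region (no effect); the cone at (11, 14.5) misses the remaining region (no effect) — area = 48.82 mm²; the r=4.5 sphere at (15, 13) contributes a regular 32-gon of circumradius √(4.5²−1.4²) = 4.277 (area = (32/2)·4.277²·sin(360°/32) = 57.09 mm²); After the difference (first − rest): starting from that combined region (48.82 mm²), the r=4.5 sphere at (15, 13) misses the remaining region (no effect) — area = 48.82 mm². Checking containment: at z = 4.6 the cross-section extends beyond the z = 1.4 cross-section by about 19.98 mm².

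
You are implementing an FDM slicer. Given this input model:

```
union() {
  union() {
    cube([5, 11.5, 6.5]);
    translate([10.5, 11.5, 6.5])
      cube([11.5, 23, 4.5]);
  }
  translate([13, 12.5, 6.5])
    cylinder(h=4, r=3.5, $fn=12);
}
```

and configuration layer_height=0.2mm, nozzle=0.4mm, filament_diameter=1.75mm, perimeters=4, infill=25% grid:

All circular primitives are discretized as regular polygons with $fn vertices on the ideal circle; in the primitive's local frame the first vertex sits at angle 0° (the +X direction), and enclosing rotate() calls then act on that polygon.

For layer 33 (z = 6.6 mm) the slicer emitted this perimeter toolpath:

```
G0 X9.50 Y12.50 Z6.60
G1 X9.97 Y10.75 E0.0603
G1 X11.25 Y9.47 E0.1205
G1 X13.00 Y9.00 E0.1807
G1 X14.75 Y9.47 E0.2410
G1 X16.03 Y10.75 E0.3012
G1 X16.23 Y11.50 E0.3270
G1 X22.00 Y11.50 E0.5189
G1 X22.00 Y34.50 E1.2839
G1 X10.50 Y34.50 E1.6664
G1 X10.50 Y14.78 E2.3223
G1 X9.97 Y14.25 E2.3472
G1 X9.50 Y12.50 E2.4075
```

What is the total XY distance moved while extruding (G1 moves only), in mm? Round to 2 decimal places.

72.38 mm

Sum the Euclidean lengths of each G1 segment: total = 72.38 mm.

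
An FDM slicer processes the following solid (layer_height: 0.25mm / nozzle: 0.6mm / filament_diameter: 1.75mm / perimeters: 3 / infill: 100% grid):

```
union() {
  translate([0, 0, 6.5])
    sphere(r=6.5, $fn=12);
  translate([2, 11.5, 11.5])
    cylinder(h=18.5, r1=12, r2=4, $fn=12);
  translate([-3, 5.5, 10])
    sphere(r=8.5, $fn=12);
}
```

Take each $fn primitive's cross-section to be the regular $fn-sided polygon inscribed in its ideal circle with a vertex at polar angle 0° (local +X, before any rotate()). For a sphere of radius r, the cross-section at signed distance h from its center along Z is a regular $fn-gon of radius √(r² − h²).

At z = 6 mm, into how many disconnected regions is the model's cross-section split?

At z = 6 mm: the r=6.5 sphere slices to a regular 12-gon of circumradius 6.481 (√(r²−h²) with h=0.5 from center); the cone at (2, 11.5) does not reach this height (z outside [11.5, 30]); the r=8.5 sphere at (-3, 5.5) slices to a regular 12-gon of circumradius 7.500 (√(r²−h²) with h=4 from center); Taking the union: the regions partially overlap (shared area 63.62 mm²), so overlapping operands fuse into one piece — 1 connected region. The result has 1 disconnected region.

1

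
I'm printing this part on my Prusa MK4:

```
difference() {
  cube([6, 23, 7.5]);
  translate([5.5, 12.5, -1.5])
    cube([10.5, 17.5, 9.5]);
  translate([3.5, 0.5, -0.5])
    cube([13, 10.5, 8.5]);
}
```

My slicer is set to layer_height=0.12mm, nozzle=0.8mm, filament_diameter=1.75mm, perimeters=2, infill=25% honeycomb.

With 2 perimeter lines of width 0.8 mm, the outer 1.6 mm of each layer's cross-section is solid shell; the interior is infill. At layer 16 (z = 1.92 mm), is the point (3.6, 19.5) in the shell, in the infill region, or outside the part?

infill

At z = 1.92 mm: the 6×23 cube contributes its full rectangle; the cube at (5.5, 12.5) is present — its section is the full 10.5×17.5 rectangle; the cube at (3.5, 0.5) is present — its section is the full 13×10.5 rectangle; After the difference (first − rest): starting from the 6×23 cube, the 10.5×17.5 cube at (5.5, 12.5) partially overlaps it — only the 5.25 mm² overlap (of its 183.75 mm²) is removed, clipping the outline; the 13×10.5 cube at (3.5, 0.5) partially overlaps it — only the 26.25 mm² overlap (of its 136.50 mm²) is removed, clipping the outline — 1 connected region. Overall, the cross-section is a single solid region. The nearest boundary edge runs (5.50, 23.00)→(5.50, 12.50); distance from the point to it = 1.90 mm. The point is inside the cross-section and 1.90 mm from the nearest boundary — more than the 1.6 mm shell width (2 × 0.8), so it's in the infill interior.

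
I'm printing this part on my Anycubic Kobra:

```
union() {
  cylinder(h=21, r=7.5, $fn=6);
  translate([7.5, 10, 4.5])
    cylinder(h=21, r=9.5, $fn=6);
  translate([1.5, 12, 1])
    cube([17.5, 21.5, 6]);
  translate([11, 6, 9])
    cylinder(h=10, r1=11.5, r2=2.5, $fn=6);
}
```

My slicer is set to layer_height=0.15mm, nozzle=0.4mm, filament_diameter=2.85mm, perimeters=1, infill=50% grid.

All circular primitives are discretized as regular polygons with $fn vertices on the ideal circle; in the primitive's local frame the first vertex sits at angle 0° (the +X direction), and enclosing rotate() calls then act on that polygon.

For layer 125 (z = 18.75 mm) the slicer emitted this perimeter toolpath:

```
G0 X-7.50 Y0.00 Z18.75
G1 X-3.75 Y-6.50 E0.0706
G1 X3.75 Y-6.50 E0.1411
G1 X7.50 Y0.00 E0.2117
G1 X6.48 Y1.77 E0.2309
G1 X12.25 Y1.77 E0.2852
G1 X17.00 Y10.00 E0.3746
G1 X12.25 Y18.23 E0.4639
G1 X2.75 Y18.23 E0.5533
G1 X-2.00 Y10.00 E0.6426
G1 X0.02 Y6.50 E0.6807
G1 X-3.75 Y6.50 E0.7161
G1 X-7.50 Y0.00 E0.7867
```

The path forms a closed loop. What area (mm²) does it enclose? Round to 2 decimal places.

Apply the shoelace formula to the sequence of (X, Y) vertices; enclosed area = 363.17 mm².

363.17 mm²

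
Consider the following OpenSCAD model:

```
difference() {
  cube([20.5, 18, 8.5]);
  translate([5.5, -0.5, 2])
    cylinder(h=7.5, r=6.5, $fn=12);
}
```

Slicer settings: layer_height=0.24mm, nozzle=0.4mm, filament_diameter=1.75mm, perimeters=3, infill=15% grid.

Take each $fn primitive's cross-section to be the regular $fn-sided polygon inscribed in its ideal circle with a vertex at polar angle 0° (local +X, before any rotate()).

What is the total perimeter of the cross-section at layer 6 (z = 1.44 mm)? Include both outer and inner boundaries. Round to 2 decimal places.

77.00 mm

At z = 1.44 mm: the cube is present — its section is the full 20.5×18 rectangle (perimeter 77.00 mm); the cylinder at (5.5, -0.5) is not intersected at this z (z outside [2, 9.5]); Taking the first minus the rest: none of the subtracted shapes is present at this height, so the 20.5×18 cube is unchanged — boundary = 77.00 mm. Overall, the cross-section is a single solid region. Total boundary length (outer) = 77.00 mm.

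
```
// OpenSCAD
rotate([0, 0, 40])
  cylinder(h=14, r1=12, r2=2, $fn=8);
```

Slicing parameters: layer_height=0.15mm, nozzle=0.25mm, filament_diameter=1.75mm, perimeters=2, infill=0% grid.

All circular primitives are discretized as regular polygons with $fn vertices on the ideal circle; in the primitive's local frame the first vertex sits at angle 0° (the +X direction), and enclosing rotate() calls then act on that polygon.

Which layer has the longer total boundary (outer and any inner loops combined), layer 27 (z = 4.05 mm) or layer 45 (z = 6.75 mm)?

layer 27 (z = 4.05 mm)

Layer 27 (z = 4.05): the cone contributes a regular 8-gon of circumradius 9.107 (interpolated between r1=12 and r2=2 at t=0.289) (perimeter = 2·8·9.107·sin(180°/8) = 55.76 mm); (rotated 40° about Z; rotation is an isometry so areas/perimeters/island counts are preserved). So its perimeter = 55.76 mm. Layer 45 (z = 6.75): the cone (r1=12→r2=2) has section circumradius 7.179 here — a regular 8-gon (perimeter = 2·8·7.179·sin(180°/8) = 43.95 mm); (rotated 40° about Z; rotation is an isometry so areas/perimeters/island counts are preserved). So its perimeter = 43.95 mm. Layer 27 is larger (55.76 vs 43.95 mm).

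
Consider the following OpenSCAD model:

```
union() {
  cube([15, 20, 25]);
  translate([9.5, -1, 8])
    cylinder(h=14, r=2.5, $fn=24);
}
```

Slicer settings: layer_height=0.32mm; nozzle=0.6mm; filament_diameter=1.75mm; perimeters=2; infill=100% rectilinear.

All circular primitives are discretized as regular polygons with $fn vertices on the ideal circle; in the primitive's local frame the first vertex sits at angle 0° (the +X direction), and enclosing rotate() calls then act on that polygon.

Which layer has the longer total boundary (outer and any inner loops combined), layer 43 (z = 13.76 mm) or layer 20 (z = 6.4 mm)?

layer 43 (z = 13.76 mm)

Layer 43 (z = 13.76): the cube (footprint 15×20) is included at this height (perimeter 70.00 mm); the r=2.5 cylinder at (9.5, -1) gives a regular 24-gon of circumradius 2.5 (constant along its height) (perimeter = 2·24·2.500·sin(180°/24) = 15.66 mm); Merging all regions: the regions partially overlap (shared area 4.87 mm²), so the edge portions inside another operand are dropped and the merged outline is re-measured after clipping — boundary = 75.36 mm. So its perimeter = 75.36 mm. Layer 20 (z = 6.4): the 15×20 cube contributes its full rectangle (perimeter 70.00 mm); the cylinder at (9.5, -1) is absent (z outside [8, 22]); Merging all regions: only the 15×20 cube is present, so the union is just that shape — boundary = 70.00 mm. So its perimeter = 70.00 mm. Layer 43 is larger (75.36 vs 70.00 mm).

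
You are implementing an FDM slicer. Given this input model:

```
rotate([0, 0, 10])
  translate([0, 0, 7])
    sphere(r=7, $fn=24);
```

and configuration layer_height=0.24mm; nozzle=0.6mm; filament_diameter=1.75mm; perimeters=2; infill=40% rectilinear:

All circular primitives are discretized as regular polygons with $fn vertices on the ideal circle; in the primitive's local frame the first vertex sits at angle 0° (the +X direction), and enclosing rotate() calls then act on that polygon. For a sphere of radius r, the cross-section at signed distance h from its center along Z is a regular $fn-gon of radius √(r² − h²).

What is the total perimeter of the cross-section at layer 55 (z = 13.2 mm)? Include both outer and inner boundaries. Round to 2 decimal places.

20.36 mm

At z = 13.2 mm: the r=7 sphere slices to a regular 24-gon of circumradius 3.250 (√(r²−h²) with h=6.2 from center) (perimeter = 2·24·3.250·sin(180°/24) = 20.36 mm); (whole slice rotated 10° about Z — lengths, areas and connectivity unchanged). Overall, the cross-section is a single solid region. Total boundary length (outer) = 20.36 mm.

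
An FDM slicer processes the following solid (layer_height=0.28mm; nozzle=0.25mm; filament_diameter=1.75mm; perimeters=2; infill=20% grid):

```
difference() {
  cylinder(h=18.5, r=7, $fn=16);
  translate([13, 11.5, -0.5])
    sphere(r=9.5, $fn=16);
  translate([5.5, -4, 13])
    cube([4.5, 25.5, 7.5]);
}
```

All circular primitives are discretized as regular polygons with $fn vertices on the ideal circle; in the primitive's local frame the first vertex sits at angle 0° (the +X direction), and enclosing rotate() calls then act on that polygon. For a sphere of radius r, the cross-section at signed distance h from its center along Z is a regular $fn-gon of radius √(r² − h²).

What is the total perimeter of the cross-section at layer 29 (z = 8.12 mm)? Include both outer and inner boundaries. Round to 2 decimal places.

43.70 mm

At z = 8.12 mm: the r=7 cylinder contributes a regular 16-gon of circumradius 7 (perimeter = 2·16·7.000·sin(180°/16) = 43.70 mm); the sphere at (13, 11.5): section is a regular 16-gon, circumradius = √(r²−h²) = √(9.5²−8.62²) = 3.993 (perimeter = 2·16·3.993·sin(180°/16) = 24.93 mm); the cube at (5.5, -4) is absent (z outside [13, 20.5]); Taking the first minus the rest: starting from the r=7 cylinder, the r=9.5 sphere at (13, 11.5) misses the remaining region (no effect) — boundary = 43.70 mm. Overall, the cross-section is a single solid region. Total boundary length (outer) = 43.70 mm.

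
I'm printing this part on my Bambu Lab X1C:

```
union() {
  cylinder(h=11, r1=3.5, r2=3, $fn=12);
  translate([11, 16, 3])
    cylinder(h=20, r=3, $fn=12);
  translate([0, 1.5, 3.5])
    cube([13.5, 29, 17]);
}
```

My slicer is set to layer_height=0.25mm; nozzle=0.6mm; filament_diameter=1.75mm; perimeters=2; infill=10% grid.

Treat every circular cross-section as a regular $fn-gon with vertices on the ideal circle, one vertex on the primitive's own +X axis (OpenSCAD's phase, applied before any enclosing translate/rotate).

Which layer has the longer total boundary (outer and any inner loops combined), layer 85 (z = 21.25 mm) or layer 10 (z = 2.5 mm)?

Layer 85 (z = 21.25): the cone is absent (z outside [0, 11]); the cylinder at (11, 16): section is a regular 12-gon, circumradius r=3 (perimeter = 2·12·3.000·sin(180°/12) = 18.63 mm); the cube at (0, 1.5) does not reach this height (z outside [3.5, 20.5]); Taking the union: only the r=3 cylinder at (11, 16) is present, so the union is just that shape — boundary = 18.63 mm. So its perimeter = 18.63 mm. Layer 10 (z = 2.5): the cone: at t=0.227 of its height the radius interpolates to r₁+(r₂−r₁)t = 3.386, giving a regular 12-gon of that circumradius (perimeter = 2·12·3.386·sin(180°/12) = 21.03 mm); the cylinder at (11, 16) does not reach this height (z outside [3, 23]); the cube at (0, 1.5) is not intersected at this z (z outside [3.5, 20.5]); Combining (union): only the cone is present, so the union is just that shape — boundary = 21.03 mm. So its perimeter = 21.03 mm. Layer 10 is larger (21.03 vs 18.63 mm).

layer 10 (z = 2.5 mm)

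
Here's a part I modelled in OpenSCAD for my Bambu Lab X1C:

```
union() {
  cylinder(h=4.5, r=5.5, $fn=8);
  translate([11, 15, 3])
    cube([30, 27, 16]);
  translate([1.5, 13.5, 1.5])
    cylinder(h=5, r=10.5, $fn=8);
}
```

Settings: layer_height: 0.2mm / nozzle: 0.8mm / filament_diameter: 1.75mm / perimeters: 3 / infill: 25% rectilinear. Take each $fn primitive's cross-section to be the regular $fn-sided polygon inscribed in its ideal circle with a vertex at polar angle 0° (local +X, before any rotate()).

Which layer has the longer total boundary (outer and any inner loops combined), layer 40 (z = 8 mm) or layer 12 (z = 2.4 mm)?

Layer 40 (z = 8): the cylinder does not reach this height (z outside [0, 4.5]); the 30×27 cube at (11, 15) contributes its full rectangle (perimeter 114.00 mm); the cylinder at (1.5, 13.5) does not reach this height (z outside [1.5, 6.5]); Taking the union: only the 30×27 cube at (11, 15) is present, so the union is just that shape — boundary = 114.00 mm. So its perimeter = 114.00 mm. Layer 12 (z = 2.4): the cylinder: section is a regular 8-gon, circumradius r=5.5 (perimeter = 2·8·5.500·sin(180°/8) = 33.68 mm); the cube at (11, 15) does not reach this height (z outside [3, 19]); the r=10.5 cylinder at (1.5, 13.5) gives a regular 8-gon of circumradius 10.5 (constant along its height) (perimeter = 2·8·10.500·sin(180°/8) = 64.29 mm); Taking the union: the regions partially overlap (shared area 7.08 mm²), so the edge portions inside another operand are dropped and the merged outline is re-measured after clipping — boundary = 84.90 mm. So its perimeter = 84.90 mm. Layer 40 is larger (114.00 vs 84.90 mm).

layer 40 (z = 8 mm)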